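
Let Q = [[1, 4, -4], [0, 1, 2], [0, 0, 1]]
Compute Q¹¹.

Q = I + N where N = [[0, 4, -4], [0, 0, 2], [0, 0, 0]] is strictly upper-triangular, so N³ = 0.
(I + N)¹¹ = I + 11·N + 55·N² = [[1, 44, 396], [0, 1, 22], [0, 0, 1]].

[[1, 44, 396], [0, 1, 22], [0, 0, 1]]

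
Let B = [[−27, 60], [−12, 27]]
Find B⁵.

[[−2187, 4860], [−972, 2187]]

tr B = 0 and det B = −9, so the characteristic polynomial is λ² − (0)λ + (−9) with roots −3 and 3.
Eigenvectors give P = [[−5, 2], [−2, 1]] with P⁻¹ = [[−1, 2], [−2, 5]], and B = P·diag(−3, 3)·P⁻¹.
Then B⁵ = P·diag(−243, 243)·P⁻¹ = [[1215, 486], [486, 243]] · [[−1, 2], [−2, 5]] = [[−2187, 4860], [−972, 2187]].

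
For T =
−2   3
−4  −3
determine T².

[[−8, −15], [20, −3]]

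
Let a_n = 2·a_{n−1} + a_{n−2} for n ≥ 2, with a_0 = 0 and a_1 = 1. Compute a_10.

With companion matrix Q = [[2, 1], [1, 0]], [a_n, a_{n−1}]ᵀ = Q·[a_{n−1}, a_{n−2}]ᵀ, so [a_10, a_9]ᵀ = Q^9·[a_1, a_0]ᵀ.
Q^9 = [[2378, 985], [985, 408]], giving [a_10, a_9]ᵀ = [[2378], [985]].

2378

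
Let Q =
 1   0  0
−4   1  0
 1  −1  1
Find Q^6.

Q = I + N where N = [[0, 0, 0], [−4, 0, 0], [1, −1, 0]] is strictly lower-triangular, so N^3 = 0.
(I + N)^6 = I + 6·N + 15·N^2 = [[1, 0, 0], [−24, 1, 0], [66, −6, 1]].

[[1, 0, 0], [−24, 1, 0], [66, −6, 1]]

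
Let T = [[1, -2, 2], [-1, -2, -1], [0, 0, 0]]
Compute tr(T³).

-13

T² = [[3, 2, 4], [1, 6, 0], [0, 0, 0]]
T³ = [[1, -10, 4], [-5, -14, -4], [0, 0, 0]]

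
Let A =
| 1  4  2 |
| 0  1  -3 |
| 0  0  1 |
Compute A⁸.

[[1, 32, -320], [0, 1, -24], [0, 0, 1]]

A = I + N where N = [[0, 4, 2], [0, 0, -3], [0, 0, 0]] is strictly upper-triangular, so N³ = 0.
(I + N)⁸ = I + 8·N + 28·N² = [[1, 32, -320], [0, 1, -24], [0, 0, 1]].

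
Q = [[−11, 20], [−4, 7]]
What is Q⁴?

[[401, −800], [160, −319]]

tr Q = −4 and det Q = 3, so the characteristic polynomial is λ² − (−4)λ + (3) with roots −1 and −3.
Eigenvectors give P = [[2, 5], [1, 2]] with P⁻¹ = [[−2, 5], [1, −2]], and Q = P·diag(−1, −3)·P⁻¹.
Then Q⁴ = P·diag(1, 81)·P⁻¹ = [[2, 405], [1, 162]] · [[−2, 5], [1, −2]] = [[401, −800], [160, −319]].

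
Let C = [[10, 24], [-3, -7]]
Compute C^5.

[[280, 744], [-93, -247]]

tr C = 3 and det C = 2, so the characteristic polynomial is λ² − (3)λ + (2) with roots 2 and 1.
Eigenvectors give P = [[3, -8], [-1, 3]] with P⁻¹ = [[3, 8], [1, 3]], and C = P·diag(2, 1)·P⁻¹.
Then C^5 = P·diag(32, 1)·P⁻¹ = [[96, -8], [-32, 3]] · [[3, 8], [1, 3]] = [[280, 744], [-93, -247]].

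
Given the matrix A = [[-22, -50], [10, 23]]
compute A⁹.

[[-81292, -201950], [40390, 100463]]

tr A = 1 and det A = -6, so the characteristic polynomial is λ² − (1)λ + (-6) with roots -2 and 3.
Eigenvectors give P = [[-5, 2], [2, -1]] with P⁻¹ = [[-1, -2], [-2, -5]], and A = P·diag(-2, 3)·P⁻¹.
Then A⁹ = P·diag(-512, 19683)·P⁻¹ = [[2560, 39366], [-1024, -19683]] · [[-1, -2], [-2, -5]] = [[-81292, -201950], [40390, 100463]].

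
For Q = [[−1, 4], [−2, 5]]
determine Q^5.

[[−241, 484], [−242, 485]]

tr Q = 4 and det Q = 3, so the characteristic polynomial is λ² − (4)λ + (3) with roots 3 and 1.
Eigenvectors give P = [[1, 2], [1, 1]] with P⁻¹ = [[−1, 2], [1, −1]], and Q = P·diag(3, 1)·P⁻¹.
Then Q^5 = P·diag(243, 1)·P⁻¹ = [[243, 2], [243, 1]] · [[−1, 2], [1, −1]] = [[−241, 484], [−242, 485]].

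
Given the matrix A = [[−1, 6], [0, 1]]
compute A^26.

[[1, 0], [0, 1]]

A² = I (check: tr A = 0 and det A = −1), so A^26 = I since 26 is even.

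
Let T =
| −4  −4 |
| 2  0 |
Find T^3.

T^2 = [[8, 16], [−8, −8]]
T^3 = [[0, −32], [16, 32]]

[[0, −32], [16, 32]]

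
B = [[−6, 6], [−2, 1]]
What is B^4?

tr B = −5 and det B = 6, so the characteristic polynomial is λ² − (−5)λ + (6) with roots −3 and −2.
Eigenvectors give P = [[2, −3], [1, −2]] with P⁻¹ = [[2, −3], [1, −2]], and B = P·diag(−3, −2)·P⁻¹.
Then B^4 = P·diag(81, 16)·P⁻¹ = [[162, −48], [81, −32]] · [[2, −3], [1, −2]] = [[276, −390], [130, −179]].

[[276, −390], [130, −179]]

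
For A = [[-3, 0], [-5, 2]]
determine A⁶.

tr A = -1 and det A = -6, so the characteristic polynomial is λ² − (-1)λ + (-6) with roots 2 and -3.
Eigenvectors give P = [[0, 1], [-1, 1]] with P⁻¹ = [[1, -1], [1, 0]], and A = P·diag(2, -3)·P⁻¹.
Then A⁶ = P·diag(64, 729)·P⁻¹ = [[0, 729], [-64, 729]] · [[1, -1], [1, 0]] = [[729, 0], [665, 64]].

[[729, 0], [665, 64]]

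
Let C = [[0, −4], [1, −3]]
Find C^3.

[[12, −20], [5, −3]]

C^2 = [[−4, 12], [−3, 5]]
C^3 = [[12, −20], [5, −3]]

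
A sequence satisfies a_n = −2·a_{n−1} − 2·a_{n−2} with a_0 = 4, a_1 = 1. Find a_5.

With companion matrix Q = [[−2, −2], [1, 0]], [a_n, a_{n−1}]ᵀ = Q·[a_{n−1}, a_{n−2}]ᵀ, so [a_5, a_4]ᵀ = Q⁴·[a_1, a_0]ᵀ.
Q⁴ = [[−4, 0], [0, −4]], giving [a_5, a_4]ᵀ = [[−4], [−16]].

−4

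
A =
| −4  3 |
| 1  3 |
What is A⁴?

A² = [[19, −3], [−1, 12]]
A³ = [[−79, 48], [16, 33]]
A⁴ = [[364, −93], [−31, 147]]

[[364, −93], [−31, 147]]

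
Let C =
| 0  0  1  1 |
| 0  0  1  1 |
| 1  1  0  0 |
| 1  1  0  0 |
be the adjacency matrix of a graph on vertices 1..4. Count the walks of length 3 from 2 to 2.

The number of length-3 walks from vertex 2 to vertex 2 is entry (2,2) of C³, where C is the adjacency matrix.
C² = [[2, 2, 0, 0], [2, 2, 0, 0], [0, 0, 2, 2], [0, 0, 2, 2]]
C³ = [[0, 0, 4, 4], [0, 0, 4, 4], [4, 4, 0, 0], [4, 4, 0, 0]]

0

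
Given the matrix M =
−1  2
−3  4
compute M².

[[−5, 6], [−9, 10]]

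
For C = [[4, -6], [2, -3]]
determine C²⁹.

[[4, -6], [2, -3]]

C² = C (a projection; rank 1, trace 1), so C²⁹ = C.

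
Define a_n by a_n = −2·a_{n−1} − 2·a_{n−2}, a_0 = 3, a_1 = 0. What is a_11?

192

With companion matrix A = [[−2, −2], [1, 0]], [a_n, a_{n−1}]ᵀ = A·[a_{n−1}, a_{n−2}]ᵀ, so [a_11, a_10]ᵀ = A¹⁰·[a_1, a_0]ᵀ.
A¹⁰ = [[32, 64], [−32, −32]], giving [a_11, a_10]ᵀ = [[192], [−96]].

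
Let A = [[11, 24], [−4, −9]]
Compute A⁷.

[[6563, 13128], [−2188, −4377]]

tr A = 2 and det A = −3, so the characteristic polynomial is λ² − (2)λ + (−3) with roots 3 and −1.
Eigenvectors give P = [[3, −2], [−1, 1]] with P⁻¹ = [[1, 2], [1, 3]], and A = P·diag(3, −1)·P⁻¹.
Then A⁷ = P·diag(2187, −1)·P⁻¹ = [[6561, 2], [−2187, −1]] · [[1, 2], [1, 3]] = [[6563, 13128], [−2188, −4377]].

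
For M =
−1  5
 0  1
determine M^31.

[[−1, 5], [0, 1]]

M² = I (check: tr M = 0 and det M = −1), so M^31 = M since 31 is odd.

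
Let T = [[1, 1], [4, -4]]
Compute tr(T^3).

T^2 = [[5, -3], [-12, 20]]
T^3 = [[-7, 17], [68, -92]]

-99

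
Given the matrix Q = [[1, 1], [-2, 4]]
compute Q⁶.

[[-601, 665], [-1330, 1394]]

tr Q = 5 and det Q = 6, so the characteristic polynomial is λ² − (5)λ + (6) with roots 2 and 3.
Eigenvectors give P = [[-1, 1], [-1, 2]] with P⁻¹ = [[-2, 1], [-1, 1]], and Q = P·diag(2, 3)·P⁻¹.
Then Q⁶ = P·diag(64, 729)·P⁻¹ = [[-64, 729], [-64, 1458]] · [[-2, 1], [-1, 1]] = [[-601, 665], [-1330, 1394]].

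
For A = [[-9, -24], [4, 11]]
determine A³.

tr A = 2 and det A = -3, so the characteristic polynomial is λ² − (2)λ + (-3) with roots 3 and -1.
Eigenvectors give P = [[-2, 3], [1, -1]] with P⁻¹ = [[1, 3], [1, 2]], and A = P·diag(3, -1)·P⁻¹.
Then A³ = P·diag(27, -1)·P⁻¹ = [[-54, -3], [27, 1]] · [[1, 3], [1, 2]] = [[-57, -168], [28, 83]].

[[-57, -168], [28, 83]]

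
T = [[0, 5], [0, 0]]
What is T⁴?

T is strictly triangular, hence nilpotent: T² = 0, so T⁴ = 0.

[[0, 0], [0, 0]]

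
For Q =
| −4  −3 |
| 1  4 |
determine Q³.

Q² = [[13, 0], [0, 13]]
Q³ = [[−52, −39], [13, 52]]

[[−52, −39], [13, 52]]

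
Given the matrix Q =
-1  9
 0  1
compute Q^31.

[[-1, 9], [0, 1]]

Q² = I (check: tr Q = 0 and det Q = -1), so Q^31 = Q since 31 is odd.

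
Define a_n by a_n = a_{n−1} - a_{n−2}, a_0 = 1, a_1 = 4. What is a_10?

-4

With companion matrix B = [[1, -1], [1, 0]], [a_n, a_{n−1}]ᵀ = B·[a_{n−1}, a_{n−2}]ᵀ, so [a_10, a_9]ᵀ = B^9·[a_1, a_0]ᵀ.
B^9 = [[-1, 0], [0, -1]], giving [a_10, a_9]ᵀ = [[-4], [-1]].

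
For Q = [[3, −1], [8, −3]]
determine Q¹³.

Q² = I (check: tr Q = 0 and det Q = −1), so Q¹³ = Q since 13 is odd.

[[3, −1], [8, −3]]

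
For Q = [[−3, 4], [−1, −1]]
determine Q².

[[5, −16], [4, −3]]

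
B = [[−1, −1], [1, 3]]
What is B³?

[[−2, −6], [6, 22]]

B² = [[0, −2], [2, 8]]
B³ = [[−2, −6], [6, 22]]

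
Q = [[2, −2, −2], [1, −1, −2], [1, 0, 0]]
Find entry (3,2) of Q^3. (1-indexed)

−2

Q^2 = [[0, −2, 0], [−1, −1, 0], [2, −2, −2]]
Q^3 = [[−2, 2, 4], [−3, 3, 4], [0, −2, 0]]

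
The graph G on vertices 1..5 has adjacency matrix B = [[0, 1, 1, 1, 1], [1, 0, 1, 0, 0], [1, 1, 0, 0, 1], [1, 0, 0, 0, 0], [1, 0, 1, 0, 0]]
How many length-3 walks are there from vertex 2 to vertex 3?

The number of length-3 walks from vertex 2 to vertex 3 is entry (2,3) of B^3, where B is the adjacency matrix.
B^2 = [[4, 1, 2, 0, 1], [1, 2, 1, 1, 2], [2, 1, 3, 1, 1], [0, 1, 1, 1, 1], [1, 2, 1, 1, 2]]
B^3 = [[4, 6, 6, 4, 6], [6, 2, 5, 1, 2], [6, 5, 4, 2, 5], [4, 1, 2, 0, 1], [6, 2, 5, 1, 2]]

5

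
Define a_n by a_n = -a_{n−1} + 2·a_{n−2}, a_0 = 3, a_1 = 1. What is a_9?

-339

With companion matrix A = [[-1, 2], [1, 0]], [a_n, a_{n−1}]ᵀ = A·[a_{n−1}, a_{n−2}]ᵀ, so [a_9, a_8]ᵀ = A⁸·[a_1, a_0]ᵀ.
A⁸ = [[171, -170], [-85, 86]], giving [a_9, a_8]ᵀ = [[-339], [173]].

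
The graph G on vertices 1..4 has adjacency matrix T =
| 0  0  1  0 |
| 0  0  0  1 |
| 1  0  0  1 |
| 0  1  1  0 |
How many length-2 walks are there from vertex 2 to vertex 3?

The number of length-2 walks from vertex 2 to vertex 3 is entry (2,3) of T², where T is the adjacency matrix.
T² = [[1, 0, 0, 1], [0, 1, 1, 0], [0, 1, 2, 0], [1, 0, 0, 2]]

1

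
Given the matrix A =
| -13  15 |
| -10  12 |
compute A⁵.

[[-793, 825], [-550, 582]]

tr A = -1 and det A = -6, so the characteristic polynomial is λ² − (-1)λ + (-6) with roots -3 and 2.
Eigenvectors give P = [[3, 1], [2, 1]] with P⁻¹ = [[1, -1], [-2, 3]], and A = P·diag(-3, 2)·P⁻¹.
Then A⁵ = P·diag(-243, 32)·P⁻¹ = [[-729, 32], [-486, 32]] · [[1, -1], [-2, 3]] = [[-793, 825], [-550, 582]].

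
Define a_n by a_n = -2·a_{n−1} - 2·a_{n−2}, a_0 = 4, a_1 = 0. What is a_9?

With companion matrix T = [[-2, -2], [1, 0]], [a_n, a_{n−1}]ᵀ = T·[a_{n−1}, a_{n−2}]ᵀ, so [a_9, a_8]ᵀ = T^8·[a_1, a_0]ᵀ.
T^8 = [[16, 0], [0, 16]], giving [a_9, a_8]ᵀ = [[0], [64]].

0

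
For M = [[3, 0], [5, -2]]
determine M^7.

tr M = 1 and det M = -6, so the characteristic polynomial is λ² − (1)λ + (-6) with roots -2 and 3.
Eigenvectors give P = [[0, -1], [1, -1]] with P⁻¹ = [[-1, 1], [-1, 0]], and M = P·diag(-2, 3)·P⁻¹.
Then M^7 = P·diag(-128, 2187)·P⁻¹ = [[0, -2187], [-128, -2187]] · [[-1, 1], [-1, 0]] = [[2187, 0], [2315, -128]].

[[2187, 0], [2315, -128]]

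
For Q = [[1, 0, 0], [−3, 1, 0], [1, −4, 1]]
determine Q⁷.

[[1, 0, 0], [−21, 1, 0], [259, −28, 1]]

Q = I + N where N = [[0, 0, 0], [−3, 0, 0], [1, −4, 0]] is strictly lower-triangular, so N³ = 0.
(I + N)⁷ = I + 7·N + 21·N² = [[1, 0, 0], [−21, 1, 0], [259, −28, 1]].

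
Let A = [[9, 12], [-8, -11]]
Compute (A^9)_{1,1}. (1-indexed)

tr A = -2 and det A = -3, so the characteristic polynomial is λ² − (-2)λ + (-3) with roots -3 and 1.
Eigenvectors give P = [[1, -3], [-1, 2]] with P⁻¹ = [[-2, -3], [-1, -1]], and A = P·diag(-3, 1)·P⁻¹.
Then A^9 = P·diag(-19683, 1)·P⁻¹ = [[-19683, -3], [19683, 2]] · [[-2, -3], [-1, -1]] = [[39369, 59052], [-39368, -59051]].

39369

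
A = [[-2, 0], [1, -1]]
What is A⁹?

[[-512, 0], [511, -1]]

tr A = -3 and det A = 2, so the characteristic polynomial is λ² − (-3)λ + (2) with roots -2 and -1.
Eigenvectors give P = [[-1, 0], [1, 1]] with P⁻¹ = [[-1, 0], [1, 1]], and A = P·diag(-2, -1)·P⁻¹.
Then A⁹ = P·diag(-512, -1)·P⁻¹ = [[512, 0], [-512, -1]] · [[-1, 0], [1, 1]] = [[-512, 0], [511, -1]].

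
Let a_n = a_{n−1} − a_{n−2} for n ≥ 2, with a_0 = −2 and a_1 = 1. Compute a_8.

3

With companion matrix T = [[1, −1], [1, 0]], [a_n, a_{n−1}]ᵀ = T·[a_{n−1}, a_{n−2}]ᵀ, so [a_8, a_7]ᵀ = T⁷·[a_1, a_0]ᵀ.
T⁷ = [[1, −1], [1, 0]], giving [a_8, a_7]ᵀ = [[3], [1]].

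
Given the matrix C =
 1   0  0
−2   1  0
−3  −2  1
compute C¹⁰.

[[1, 0, 0], [−20, 1, 0], [150, −20, 1]]

C = I + N where N = [[0, 0, 0], [−2, 0, 0], [−3, −2, 0]] is strictly lower-triangular, so N³ = 0.
(I + N)¹⁰ = I + 10·N + 45·N² = [[1, 0, 0], [−20, 1, 0], [150, −20, 1]].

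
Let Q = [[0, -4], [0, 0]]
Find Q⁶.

Q is strictly triangular, hence nilpotent: Q² = 0, so Q⁶ = 0.

[[0, 0], [0, 0]]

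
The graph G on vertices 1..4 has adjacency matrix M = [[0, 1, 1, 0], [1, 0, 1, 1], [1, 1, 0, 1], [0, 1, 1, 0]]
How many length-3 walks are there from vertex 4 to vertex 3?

The number of length-3 walks from vertex 4 to vertex 3 is entry (4,3) of M^3, where M is the adjacency matrix.
M^2 = [[2, 1, 1, 2], [1, 3, 2, 1], [1, 2, 3, 1], [2, 1, 1, 2]]
M^3 = [[2, 5, 5, 2], [5, 4, 5, 5], [5, 5, 4, 5], [2, 5, 5, 2]]

5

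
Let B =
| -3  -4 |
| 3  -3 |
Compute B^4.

B^2 = [[-3, 24], [-18, -3]]
B^3 = [[81, -60], [45, 81]]
B^4 = [[-423, -144], [108, -423]]

[[-423, -144], [108, -423]]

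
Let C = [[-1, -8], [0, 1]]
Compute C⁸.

C² = I (check: tr C = 0 and det C = -1), so C⁸ = I since 8 is even.

[[1, 0], [0, 1]]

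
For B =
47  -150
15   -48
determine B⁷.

tr B = -1 and det B = -6, so the characteristic polynomial is λ² − (-1)λ + (-6) with roots -3 and 2.
Eigenvectors give P = [[-3, 10], [-1, 3]] with P⁻¹ = [[3, -10], [1, -3]], and B = P·diag(-3, 2)·P⁻¹.
Then B⁷ = P·diag(-2187, 128)·P⁻¹ = [[6561, 1280], [2187, 384]] · [[3, -10], [1, -3]] = [[20963, -69450], [6945, -23022]].

[[20963, -69450], [6945, -23022]]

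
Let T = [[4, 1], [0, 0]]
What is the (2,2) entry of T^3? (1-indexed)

T^2 = [[16, 4], [0, 0]]
T^3 = [[64, 16], [0, 0]]

0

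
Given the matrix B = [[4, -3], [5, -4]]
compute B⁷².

[[1, 0], [0, 1]]

B² = I (check: tr B = 0 and det B = -1), so B⁷² = I since 72 is even.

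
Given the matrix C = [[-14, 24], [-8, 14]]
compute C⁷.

tr C = 0 and det C = -4, so the characteristic polynomial is λ² − (0)λ + (-4) with roots 2 and -2.
Eigenvectors give P = [[-3, 2], [-2, 1]] with P⁻¹ = [[1, -2], [2, -3]], and C = P·diag(2, -2)·P⁻¹.
Then C⁷ = P·diag(128, -128)·P⁻¹ = [[-384, -256], [-256, -128]] · [[1, -2], [2, -3]] = [[-896, 1536], [-512, 896]].

[[-896, 1536], [-512, 896]]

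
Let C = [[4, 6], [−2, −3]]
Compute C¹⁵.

[[4, 6], [−2, −3]]

C² = C (a projection; rank 1, trace 1), so C¹⁵ = C.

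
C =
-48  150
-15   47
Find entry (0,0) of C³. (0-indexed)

-342

tr C = -1 and det C = -6, so the characteristic polynomial is λ² − (-1)λ + (-6) with roots -3 and 2.
Eigenvectors give P = [[10, -3], [3, -1]] with P⁻¹ = [[1, -3], [3, -10]], and C = P·diag(-3, 2)·P⁻¹.
Then C³ = P·diag(-27, 8)·P⁻¹ = [[-270, -24], [-81, -8]] · [[1, -3], [3, -10]] = [[-342, 1050], [-105, 323]].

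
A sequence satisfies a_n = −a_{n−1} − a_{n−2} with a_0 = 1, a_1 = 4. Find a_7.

With companion matrix T = [[−1, −1], [1, 0]], [a_n, a_{n−1}]ᵀ = T·[a_{n−1}, a_{n−2}]ᵀ, so [a_7, a_6]ᵀ = T⁶·[a_1, a_0]ᵀ.
T⁶ = [[1, 0], [0, 1]], giving [a_7, a_6]ᵀ = [[4], [1]].

4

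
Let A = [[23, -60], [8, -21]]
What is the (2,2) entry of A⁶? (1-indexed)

tr A = 2 and det A = -3, so the characteristic polynomial is λ² − (2)λ + (-3) with roots -1 and 3.
Eigenvectors give P = [[-5, -3], [-2, -1]] with P⁻¹ = [[1, -3], [-2, 5]], and A = P·diag(-1, 3)·P⁻¹.
Then A⁶ = P·diag(1, 729)·P⁻¹ = [[-5, -2187], [-2, -729]] · [[1, -3], [-2, 5]] = [[4369, -10920], [1456, -3639]].

-3639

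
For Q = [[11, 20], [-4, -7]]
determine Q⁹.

tr Q = 4 and det Q = 3, so the characteristic polynomial is λ² − (4)λ + (3) with roots 1 and 3.
Eigenvectors give P = [[-2, 5], [1, -2]] with P⁻¹ = [[2, 5], [1, 2]], and Q = P·diag(1, 3)·P⁻¹.
Then Q⁹ = P·diag(1, 19683)·P⁻¹ = [[-2, 98415], [1, -39366]] · [[2, 5], [1, 2]] = [[98411, 196820], [-39364, -78727]].

[[98411, 196820], [-39364, -78727]]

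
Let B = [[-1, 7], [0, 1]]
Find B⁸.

B² = I (check: tr B = 0 and det B = -1), so B⁸ = I since 8 is even.

[[1, 0], [0, 1]]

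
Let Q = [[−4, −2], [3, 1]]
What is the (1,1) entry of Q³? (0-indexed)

13

Q² = [[10, 6], [−9, −5]]
Q³ = [[−22, −14], [21, 13]]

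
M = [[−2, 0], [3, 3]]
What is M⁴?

[[16, 0], [39, 81]]

M² = [[4, 0], [3, 9]]
M³ = [[−8, 0], [21, 27]]
M⁴ = [[16, 0], [39, 81]]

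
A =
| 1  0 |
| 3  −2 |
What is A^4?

A^2 = [[1, 0], [−3, 4]]
A^3 = [[1, 0], [9, −8]]
A^4 = [[1, 0], [−15, 16]]

[[1, 0], [−15, 16]]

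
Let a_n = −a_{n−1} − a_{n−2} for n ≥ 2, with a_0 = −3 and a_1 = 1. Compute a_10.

1

With companion matrix C = [[−1, −1], [1, 0]], [a_n, a_{n−1}]ᵀ = C·[a_{n−1}, a_{n−2}]ᵀ, so [a_10, a_9]ᵀ = C⁹·[a_1, a_0]ᵀ.
C⁹ = [[1, 0], [0, 1]], giving [a_10, a_9]ᵀ = [[1], [−3]].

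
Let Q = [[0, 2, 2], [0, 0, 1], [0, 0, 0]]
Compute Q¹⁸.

[[0, 0, 0], [0, 0, 0], [0, 0, 0]]

Q is strictly triangular, hence nilpotent: Q³ = 0, so Q¹⁸ = 0.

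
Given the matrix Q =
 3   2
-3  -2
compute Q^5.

Q² = Q (a projection; rank 1, trace 1), so Q^5 = Q.

[[3, 2], [-3, -2]]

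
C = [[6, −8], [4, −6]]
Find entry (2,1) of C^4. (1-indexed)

0

tr C = 0 and det C = −4, so the characteristic polynomial is λ² − (0)λ + (−4) with roots −2 and 2.
Eigenvectors give P = [[1, 2], [1, 1]] with P⁻¹ = [[−1, 2], [1, −1]], and C = P·diag(−2, 2)·P⁻¹.
Then C^4 = P·diag(16, 16)·P⁻¹ = [[16, 32], [16, 16]] · [[−1, 2], [1, −1]] = [[16, 0], [0, 16]].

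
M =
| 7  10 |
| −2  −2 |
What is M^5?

tr M = 5 and det M = 6, so the characteristic polynomial is λ² − (5)λ + (6) with roots 2 and 3.
Eigenvectors give P = [[−2, −5], [1, 2]] with P⁻¹ = [[2, 5], [−1, −2]], and M = P·diag(2, 3)·P⁻¹.
Then M^5 = P·diag(32, 243)·P⁻¹ = [[−64, −1215], [32, 486]] · [[2, 5], [−1, −2]] = [[1087, 2110], [−422, −812]].

[[1087, 2110], [−422, −812]]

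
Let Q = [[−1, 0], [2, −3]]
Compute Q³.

tr Q = −4 and det Q = 3, so the characteristic polynomial is λ² − (−4)λ + (3) with roots −3 and −1.
Eigenvectors give P = [[0, −1], [−1, −1]] with P⁻¹ = [[1, −1], [−1, 0]], and Q = P·diag(−3, −1)·P⁻¹.
Then Q³ = P·diag(−27, −1)·P⁻¹ = [[0, 1], [27, 1]] · [[1, −1], [−1, 0]] = [[−1, 0], [26, −27]].

[[−1, 0], [26, −27]]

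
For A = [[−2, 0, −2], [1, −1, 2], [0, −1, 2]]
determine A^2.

[[4, 2, 0], [−3, −1, 0], [−1, −1, 2]]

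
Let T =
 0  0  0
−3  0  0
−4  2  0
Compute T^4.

[[0, 0, 0], [0, 0, 0], [0, 0, 0]]

T is strictly triangular, hence nilpotent: T^3 = 0, so T^4 = 0.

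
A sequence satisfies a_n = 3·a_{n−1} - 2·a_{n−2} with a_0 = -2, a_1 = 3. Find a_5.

153

With companion matrix A = [[3, -2], [1, 0]], [a_n, a_{n−1}]ᵀ = A·[a_{n−1}, a_{n−2}]ᵀ, so [a_5, a_4]ᵀ = A⁴·[a_1, a_0]ᵀ.
A⁴ = [[31, -30], [15, -14]], giving [a_5, a_4]ᵀ = [[153], [73]].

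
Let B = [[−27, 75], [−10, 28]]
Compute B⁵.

tr B = 1 and det B = −6, so the characteristic polynomial is λ² − (1)λ + (−6) with roots 3 and −2.
Eigenvectors give P = [[5, 3], [2, 1]] with P⁻¹ = [[−1, 3], [2, −5]], and B = P·diag(3, −2)·P⁻¹.
Then B⁵ = P·diag(243, −32)·P⁻¹ = [[1215, −96], [486, −32]] · [[−1, 3], [2, −5]] = [[−1407, 4125], [−550, 1618]].

[[−1407, 4125], [−550, 1618]]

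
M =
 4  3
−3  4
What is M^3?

M^2 = [[7, 24], [−24, 7]]
M^3 = [[−44, 117], [−117, −44]]

[[−44, 117], [−117, −44]]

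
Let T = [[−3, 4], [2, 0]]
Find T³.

T² = [[17, −12], [−6, 8]]
T³ = [[−75, 68], [34, −24]]

[[−75, 68], [34, −24]]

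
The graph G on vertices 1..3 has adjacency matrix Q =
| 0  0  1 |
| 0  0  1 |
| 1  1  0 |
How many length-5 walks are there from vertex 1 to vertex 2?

The number of length-5 walks from vertex 1 to vertex 2 is entry (1,2) of Q⁵, where Q is the adjacency matrix.
Q² = [[1, 1, 0], [1, 1, 0], [0, 0, 2]]
Q³ = [[0, 0, 2], [0, 0, 2], [2, 2, 0]]
Q⁴ = [[2, 2, 0], [2, 2, 0], [0, 0, 4]]
Q⁵ = [[0, 0, 4], [0, 0, 4], [4, 4, 0]]

0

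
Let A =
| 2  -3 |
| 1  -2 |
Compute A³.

A² = I (check: tr A = 0 and det A = -1), so A³ = A since 3 is odd.

[[2, -3], [1, -2]]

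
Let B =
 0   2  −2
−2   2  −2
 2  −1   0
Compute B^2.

[[−8, 6, −4], [−8, 2, 0], [2, 2, −2]]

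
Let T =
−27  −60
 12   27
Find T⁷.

[[−19683, −43740], [8748, 19683]]

tr T = 0 and det T = −9, so the characteristic polynomial is λ² − (0)λ + (−9) with roots −3 and 3.
Eigenvectors give P = [[−5, 2], [2, −1]] with P⁻¹ = [[−1, −2], [−2, −5]], and T = P·diag(−3, 3)·P⁻¹.
Then T⁷ = P·diag(−2187, 2187)·P⁻¹ = [[10935, 4374], [−4374, −2187]] · [[−1, −2], [−2, −5]] = [[−19683, −43740], [8748, 19683]].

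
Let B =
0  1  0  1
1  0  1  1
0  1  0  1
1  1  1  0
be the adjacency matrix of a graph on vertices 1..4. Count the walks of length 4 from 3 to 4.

9

The number of length-4 walks from vertex 3 to vertex 4 is entry (3,4) of B⁴, where B is the adjacency matrix.
B² = [[2, 1, 2, 1], [1, 3, 1, 2], [2, 1, 2, 1], [1, 2, 1, 3]]
B³ = [[2, 5, 2, 5], [5, 4, 5, 5], [2, 5, 2, 5], [5, 5, 5, 4]]
B⁴ = [[10, 9, 10, 9], [9, 15, 9, 14], [10, 9, 10, 9], [9, 14, 9, 15]]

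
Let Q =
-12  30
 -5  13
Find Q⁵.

[[-582, 1650], [-275, 793]]

tr Q = 1 and det Q = -6, so the characteristic polynomial is λ² − (1)λ + (-6) with roots 3 and -2.
Eigenvectors give P = [[2, -3], [1, -1]] with P⁻¹ = [[-1, 3], [-1, 2]], and Q = P·diag(3, -2)·P⁻¹.
Then Q⁵ = P·diag(243, -32)·P⁻¹ = [[486, 96], [243, 32]] · [[-1, 3], [-1, 2]] = [[-582, 1650], [-275, 793]].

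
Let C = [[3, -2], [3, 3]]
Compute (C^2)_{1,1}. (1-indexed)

3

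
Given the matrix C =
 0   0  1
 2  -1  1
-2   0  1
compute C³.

C² = [[-2, 0, 1], [-4, 1, 2], [-2, 0, -1]]
C³ = [[-2, 0, -1], [-2, -1, -1], [2, 0, -3]]

[[-2, 0, -1], [-2, -1, -1], [2, 0, -3]]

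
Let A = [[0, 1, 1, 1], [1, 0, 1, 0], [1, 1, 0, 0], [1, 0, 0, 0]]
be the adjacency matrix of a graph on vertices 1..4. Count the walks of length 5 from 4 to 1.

11

The number of length-5 walks from vertex 4 to vertex 1 is entry (4,1) of A^5, where A is the adjacency matrix.
A^2 = [[3, 1, 1, 0], [1, 2, 1, 1], [1, 1, 2, 1], [0, 1, 1, 1]]
A^3 = [[2, 4, 4, 3], [4, 2, 3, 1], [4, 3, 2, 1], [3, 1, 1, 0]]
A^4 = [[11, 6, 6, 2], [6, 7, 6, 4], [6, 6, 7, 4], [2, 4, 4, 3]]
A^5 = [[14, 17, 17, 11], [17, 12, 13, 6], [17, 13, 12, 6], [11, 6, 6, 2]]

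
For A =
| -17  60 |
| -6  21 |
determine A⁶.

[[-6551, 21840], [-2184, 7281]]

tr A = 4 and det A = 3, so the characteristic polynomial is λ² − (4)λ + (3) with roots 1 and 3.
Eigenvectors give P = [[10, 3], [3, 1]] with P⁻¹ = [[1, -3], [-3, 10]], and A = P·diag(1, 3)·P⁻¹.
Then A⁶ = P·diag(1, 729)·P⁻¹ = [[10, 2187], [3, 729]] · [[1, -3], [-3, 10]] = [[-6551, 21840], [-2184, 7281]].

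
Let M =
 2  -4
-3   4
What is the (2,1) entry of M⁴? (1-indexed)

M² = [[16, -24], [-18, 28]]
M³ = [[104, -160], [-120, 184]]
M⁴ = [[688, -1056], [-792, 1216]]

-792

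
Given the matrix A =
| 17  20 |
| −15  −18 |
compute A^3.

tr A = −1 and det A = −6, so the characteristic polynomial is λ² − (−1)λ + (−6) with roots 2 and −3.
Eigenvectors give P = [[−4, 1], [3, −1]] with P⁻¹ = [[−1, −1], [−3, −4]], and A = P·diag(2, −3)·P⁻¹.
Then A^3 = P·diag(8, −27)·P⁻¹ = [[−32, −27], [24, 27]] · [[−1, −1], [−3, −4]] = [[113, 140], [−105, −132]].

[[113, 140], [−105, −132]]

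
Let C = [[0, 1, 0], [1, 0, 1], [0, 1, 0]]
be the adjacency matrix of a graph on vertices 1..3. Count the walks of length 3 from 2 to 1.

2

The number of length-3 walks from vertex 2 to vertex 1 is entry (2,1) of C^3, where C is the adjacency matrix.
C^2 = [[1, 0, 1], [0, 2, 0], [1, 0, 1]]
C^3 = [[0, 2, 0], [2, 0, 2], [0, 2, 0]]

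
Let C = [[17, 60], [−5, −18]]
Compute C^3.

tr C = −1 and det C = −6, so the characteristic polynomial is λ² − (−1)λ + (−6) with roots 2 and −3.
Eigenvectors give P = [[4, −3], [−1, 1]] with P⁻¹ = [[1, 3], [1, 4]], and C = P·diag(2, −3)·P⁻¹.
Then C^3 = P·diag(8, −27)·P⁻¹ = [[32, 81], [−8, −27]] · [[1, 3], [1, 4]] = [[113, 420], [−35, −132]].

[[113, 420], [−35, −132]]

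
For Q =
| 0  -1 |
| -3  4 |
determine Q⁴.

Q² = [[3, -4], [-12, 19]]
Q³ = [[12, -19], [-57, 88]]
Q⁴ = [[57, -88], [-264, 409]]

[[57, -88], [-264, 409]]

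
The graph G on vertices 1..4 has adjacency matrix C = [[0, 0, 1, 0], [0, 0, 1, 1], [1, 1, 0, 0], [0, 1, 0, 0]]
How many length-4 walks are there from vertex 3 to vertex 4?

The number of length-4 walks from vertex 3 to vertex 4 is entry (3,4) of C^4, where C is the adjacency matrix.
C^2 = [[1, 1, 0, 0], [1, 2, 0, 0], [0, 0, 2, 1], [0, 0, 1, 1]]
C^3 = [[0, 0, 2, 1], [0, 0, 3, 2], [2, 3, 0, 0], [1, 2, 0, 0]]
C^4 = [[2, 3, 0, 0], [3, 5, 0, 0], [0, 0, 5, 3], [0, 0, 3, 2]]

3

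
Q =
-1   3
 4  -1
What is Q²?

[[13, -6], [-8, 13]]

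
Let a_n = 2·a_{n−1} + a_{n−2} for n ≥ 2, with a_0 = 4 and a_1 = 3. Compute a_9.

4587

With companion matrix M = [[2, 1], [1, 0]], [a_n, a_{n−1}]ᵀ = M·[a_{n−1}, a_{n−2}]ᵀ, so [a_9, a_8]ᵀ = M⁸·[a_1, a_0]ᵀ.
M⁸ = [[985, 408], [408, 169]], giving [a_9, a_8]ᵀ = [[4587], [1900]].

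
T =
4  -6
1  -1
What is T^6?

tr T = 3 and det T = 2, so the characteristic polynomial is λ² − (3)λ + (2) with roots 2 and 1.
Eigenvectors give P = [[-3, -2], [-1, -1]] with P⁻¹ = [[-1, 2], [1, -3]], and T = P·diag(2, 1)·P⁻¹.
Then T^6 = P·diag(64, 1)·P⁻¹ = [[-192, -2], [-64, -1]] · [[-1, 2], [1, -3]] = [[190, -378], [63, -125]].

[[190, -378], [63, -125]]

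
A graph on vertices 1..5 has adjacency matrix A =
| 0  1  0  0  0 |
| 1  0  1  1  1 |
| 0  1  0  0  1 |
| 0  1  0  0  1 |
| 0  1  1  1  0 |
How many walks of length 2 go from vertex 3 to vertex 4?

2

The number of length-2 walks from vertex 3 to vertex 4 is entry (3,4) of A², where A is the adjacency matrix.
A² = [[1, 0, 1, 1, 1], [0, 4, 1, 1, 2], [1, 1, 2, 2, 1], [1, 1, 2, 2, 1], [1, 2, 1, 1, 3]]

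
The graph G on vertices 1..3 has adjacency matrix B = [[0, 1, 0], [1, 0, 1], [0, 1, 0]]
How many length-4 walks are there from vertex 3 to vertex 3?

2

The number of length-4 walks from vertex 3 to vertex 3 is entry (3,3) of B⁴, where B is the adjacency matrix.
B² = [[1, 0, 1], [0, 2, 0], [1, 0, 1]]
B³ = [[0, 2, 0], [2, 0, 2], [0, 2, 0]]
B⁴ = [[2, 0, 2], [0, 4, 0], [2, 0, 2]]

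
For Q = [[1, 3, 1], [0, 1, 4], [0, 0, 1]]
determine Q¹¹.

[[1, 33, 671], [0, 1, 44], [0, 0, 1]]

Q = I + N where N = [[0, 3, 1], [0, 0, 4], [0, 0, 0]] is strictly upper-triangular, so N³ = 0.
(I + N)¹¹ = I + 11·N + 55·N² = [[1, 33, 671], [0, 1, 44], [0, 0, 1]].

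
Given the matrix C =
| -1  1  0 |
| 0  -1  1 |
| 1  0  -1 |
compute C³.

C² = [[1, -2, 1], [1, 1, -2], [-2, 1, 1]]
C³ = [[0, 3, -3], [-3, 0, 3], [3, -3, 0]]

[[0, 3, -3], [-3, 0, 3], [3, -3, 0]]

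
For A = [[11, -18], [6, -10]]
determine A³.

[[35, -54], [18, -28]]

tr A = 1 and det A = -2, so the characteristic polynomial is λ² − (1)λ + (-2) with roots -1 and 2.
Eigenvectors give P = [[-3, 2], [-2, 1]] with P⁻¹ = [[1, -2], [2, -3]], and A = P·diag(-1, 2)·P⁻¹.
Then A³ = P·diag(-1, 8)·P⁻¹ = [[3, 16], [2, 8]] · [[1, -2], [2, -3]] = [[35, -54], [18, -28]].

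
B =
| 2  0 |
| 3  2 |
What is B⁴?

[[16, 0], [96, 16]]

B² = [[4, 0], [12, 4]]
B³ = [[8, 0], [36, 8]]
B⁴ = [[16, 0], [96, 16]]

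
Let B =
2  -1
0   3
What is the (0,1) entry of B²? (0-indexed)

-5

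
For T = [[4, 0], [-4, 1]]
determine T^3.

T^2 = [[16, 0], [-20, 1]]
T^3 = [[64, 0], [-84, 1]]

[[64, 0], [-84, 1]]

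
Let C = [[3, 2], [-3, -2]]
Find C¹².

[[3, 2], [-3, -2]]

C² = C (a projection; rank 1, trace 1), so C¹² = C.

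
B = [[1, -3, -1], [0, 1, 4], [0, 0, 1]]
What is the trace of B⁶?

B = I + N where N = [[0, -3, -1], [0, 0, 4], [0, 0, 0]] is strictly upper-triangular, so N³ = 0.
(I + N)⁶ = I + 6·N + 15·N² = [[1, -18, -186], [0, 1, 24], [0, 0, 1]].

3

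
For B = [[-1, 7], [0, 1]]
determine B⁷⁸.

[[1, 0], [0, 1]]

B² = I (check: tr B = 0 and det B = -1), so B⁷⁸ = I since 78 is even.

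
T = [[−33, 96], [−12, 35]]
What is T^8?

tr T = 2 and det T = −3, so the characteristic polynomial is λ² − (2)λ + (−3) with roots −1 and 3.
Eigenvectors give P = [[3, −8], [1, −3]] with P⁻¹ = [[3, −8], [1, −3]], and T = P·diag(−1, 3)·P⁻¹.
Then T^8 = P·diag(1, 6561)·P⁻¹ = [[3, −52488], [1, −19683]] · [[3, −8], [1, −3]] = [[−52479, 157440], [−19680, 59041]].

[[−52479, 157440], [−19680, 59041]]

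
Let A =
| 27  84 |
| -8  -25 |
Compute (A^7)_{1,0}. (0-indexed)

tr A = 2 and det A = -3, so the characteristic polynomial is λ² − (2)λ + (-3) with roots 3 and -1.
Eigenvectors give P = [[7, -3], [-2, 1]] with P⁻¹ = [[1, 3], [2, 7]], and A = P·diag(3, -1)·P⁻¹.
Then A^7 = P·diag(2187, -1)·P⁻¹ = [[15309, 3], [-4374, -1]] · [[1, 3], [2, 7]] = [[15315, 45948], [-4376, -13129]].

-4376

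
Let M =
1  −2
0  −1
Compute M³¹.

[[1, −2], [0, −1]]

M² = I (check: tr M = 0 and det M = −1), so M³¹ = M since 31 is odd.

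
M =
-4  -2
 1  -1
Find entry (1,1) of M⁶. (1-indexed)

1394

tr M = -5 and det M = 6, so the characteristic polynomial is λ² − (-5)λ + (6) with roots -3 and -2.
Eigenvectors give P = [[-2, -1], [1, 1]] with P⁻¹ = [[-1, -1], [1, 2]], and M = P·diag(-3, -2)·P⁻¹.
Then M⁶ = P·diag(729, 64)·P⁻¹ = [[-1458, -64], [729, 64]] · [[-1, -1], [1, 2]] = [[1394, 1330], [-665, -601]].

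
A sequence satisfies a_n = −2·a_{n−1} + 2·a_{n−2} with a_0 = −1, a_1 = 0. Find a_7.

240

With companion matrix B = [[−2, 2], [1, 0]], [a_n, a_{n−1}]ᵀ = B·[a_{n−1}, a_{n−2}]ᵀ, so [a_7, a_6]ᵀ = B⁶·[a_1, a_0]ᵀ.
B⁶ = [[328, −240], [−120, 88]], giving [a_7, a_6]ᵀ = [[240], [−88]].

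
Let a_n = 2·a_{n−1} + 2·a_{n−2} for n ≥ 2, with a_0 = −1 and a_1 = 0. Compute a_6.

−88

With companion matrix Q = [[2, 2], [1, 0]], [a_n, a_{n−1}]ᵀ = Q·[a_{n−1}, a_{n−2}]ᵀ, so [a_6, a_5]ᵀ = Q⁵·[a_1, a_0]ᵀ.
Q⁵ = [[120, 88], [44, 32]], giving [a_6, a_5]ᵀ = [[−88], [−32]].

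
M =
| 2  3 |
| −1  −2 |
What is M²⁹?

[[2, 3], [−1, −2]]

M² = I (check: tr M = 0 and det M = −1), so M²⁹ = M since 29 is odd.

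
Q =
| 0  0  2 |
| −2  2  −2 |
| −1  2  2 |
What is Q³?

Q² = [[−2, 4, 4], [−2, 0, −12], [−6, 8, −2]]
Q³ = [[−12, 16, −4], [12, −24, −28], [−14, 12, −32]]

[[−12, 16, −4], [12, −24, −28], [−14, 12, −32]]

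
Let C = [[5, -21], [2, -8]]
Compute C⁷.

[[761, -2667], [254, -890]]

tr C = -3 and det C = 2, so the characteristic polynomial is λ² − (-3)λ + (2) with roots -2 and -1.
Eigenvectors give P = [[3, -7], [1, -2]] with P⁻¹ = [[-2, 7], [-1, 3]], and C = P·diag(-2, -1)·P⁻¹.
Then C⁷ = P·diag(-128, -1)·P⁻¹ = [[-384, 7], [-128, 2]] · [[-2, 7], [-1, 3]] = [[761, -2667], [254, -890]].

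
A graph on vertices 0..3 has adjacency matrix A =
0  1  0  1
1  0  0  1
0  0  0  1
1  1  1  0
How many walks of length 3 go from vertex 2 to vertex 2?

0

The number of length-3 walks from vertex 2 to vertex 2 is entry (2,2) of A^3, where A is the adjacency matrix.
A^2 = [[2, 1, 1, 1], [1, 2, 1, 1], [1, 1, 1, 0], [1, 1, 0, 3]]
A^3 = [[2, 3, 1, 4], [3, 2, 1, 4], [1, 1, 0, 3], [4, 4, 3, 2]]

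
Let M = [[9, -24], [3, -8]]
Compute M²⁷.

M² = M (a projection; rank 1, trace 1), so M²⁷ = M.

[[9, -24], [3, -8]]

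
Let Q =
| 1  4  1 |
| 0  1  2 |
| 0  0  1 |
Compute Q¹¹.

Q = I + N where N = [[0, 4, 1], [0, 0, 2], [0, 0, 0]] is strictly upper-triangular, so N³ = 0.
(I + N)¹¹ = I + 11·N + 55·N² = [[1, 44, 451], [0, 1, 22], [0, 0, 1]].

[[1, 44, 451], [0, 1, 22], [0, 0, 1]]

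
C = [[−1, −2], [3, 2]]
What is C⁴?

C² = [[−5, −2], [3, −2]]
C³ = [[−1, 6], [−9, −10]]
C⁴ = [[19, 14], [−21, −2]]

[[19, 14], [−21, −2]]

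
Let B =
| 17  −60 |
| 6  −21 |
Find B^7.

[[19673, −65580], [6558, −21861]]

tr B = −4 and det B = 3, so the characteristic polynomial is λ² − (−4)λ + (3) with roots −3 and −1.
Eigenvectors give P = [[3, 10], [1, 3]] with P⁻¹ = [[−3, 10], [1, −3]], and B = P·diag(−3, −1)·P⁻¹.
Then B^7 = P·diag(−2187, −1)·P⁻¹ = [[−6561, −10], [−2187, −3]] · [[−3, 10], [1, −3]] = [[19673, −65580], [6558, −21861]].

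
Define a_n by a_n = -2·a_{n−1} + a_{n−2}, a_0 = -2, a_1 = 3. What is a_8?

-1562

With companion matrix C = [[-2, 1], [1, 0]], [a_n, a_{n−1}]ᵀ = C·[a_{n−1}, a_{n−2}]ᵀ, so [a_8, a_7]ᵀ = C^7·[a_1, a_0]ᵀ.
C^7 = [[-408, 169], [169, -70]], giving [a_8, a_7]ᵀ = [[-1562], [647]].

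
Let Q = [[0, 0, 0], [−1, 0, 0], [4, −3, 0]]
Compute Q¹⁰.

Q is strictly triangular, hence nilpotent: Q³ = 0, so Q¹⁰ = 0.

[[0, 0, 0], [0, 0, 0], [0, 0, 0]]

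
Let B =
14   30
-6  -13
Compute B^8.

[[1276, 2550], [-510, -1019]]

tr B = 1 and det B = -2, so the characteristic polynomial is λ² − (1)λ + (-2) with roots -1 and 2.
Eigenvectors give P = [[2, 5], [-1, -2]] with P⁻¹ = [[-2, -5], [1, 2]], and B = P·diag(-1, 2)·P⁻¹.
Then B^8 = P·diag(1, 256)·P⁻¹ = [[2, 1280], [-1, -512]] · [[-2, -5], [1, 2]] = [[1276, 2550], [-510, -1019]].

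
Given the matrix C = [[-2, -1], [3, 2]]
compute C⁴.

[[1, 0], [0, 1]]

C² = I (check: tr C = 0 and det C = -1), so C⁴ = I since 4 is even.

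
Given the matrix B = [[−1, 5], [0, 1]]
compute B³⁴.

[[1, 0], [0, 1]]

B² = I (check: tr B = 0 and det B = −1), so B³⁴ = I since 34 is even.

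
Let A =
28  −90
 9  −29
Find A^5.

[[298, −990], [99, −329]]

tr A = −1 and det A = −2, so the characteristic polynomial is λ² − (−1)λ + (−2) with roots 1 and −2.
Eigenvectors give P = [[10, −3], [3, −1]] with P⁻¹ = [[1, −3], [3, −10]], and A = P·diag(1, −2)·P⁻¹.
Then A^5 = P·diag(1, −32)·P⁻¹ = [[10, 96], [3, 32]] · [[1, −3], [3, −10]] = [[298, −990], [99, −329]].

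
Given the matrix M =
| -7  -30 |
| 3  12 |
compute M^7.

tr M = 5 and det M = 6, so the characteristic polynomial is λ² − (5)λ + (6) with roots 3 and 2.
Eigenvectors give P = [[3, 10], [-1, -3]] with P⁻¹ = [[-3, -10], [1, 3]], and M = P·diag(3, 2)·P⁻¹.
Then M^7 = P·diag(2187, 128)·P⁻¹ = [[6561, 1280], [-2187, -384]] · [[-3, -10], [1, 3]] = [[-18403, -61770], [6177, 20718]].

[[-18403, -61770], [6177, 20718]]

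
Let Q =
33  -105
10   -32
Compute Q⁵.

[[1893, -5775], [550, -1682]]

tr Q = 1 and det Q = -6, so the characteristic polynomial is λ² − (1)λ + (-6) with roots 3 and -2.
Eigenvectors give P = [[-7, 3], [-2, 1]] with P⁻¹ = [[-1, 3], [-2, 7]], and Q = P·diag(3, -2)·P⁻¹.
Then Q⁵ = P·diag(243, -32)·P⁻¹ = [[-1701, -96], [-486, -32]] · [[-1, 3], [-2, 7]] = [[1893, -5775], [550, -1682]].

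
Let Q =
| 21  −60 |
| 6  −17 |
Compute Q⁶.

tr Q = 4 and det Q = 3, so the characteristic polynomial is λ² − (4)λ + (3) with roots 3 and 1.
Eigenvectors give P = [[10, −3], [3, −1]] with P⁻¹ = [[1, −3], [3, −10]], and Q = P·diag(3, 1)·P⁻¹.
Then Q⁶ = P·diag(729, 1)·P⁻¹ = [[7290, −3], [2187, −1]] · [[1, −3], [3, −10]] = [[7281, −21840], [2184, −6551]].

[[7281, −21840], [2184, −6551]]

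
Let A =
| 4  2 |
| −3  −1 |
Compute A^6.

[[190, 126], [−189, −125]]

tr A = 3 and det A = 2, so the characteristic polynomial is λ² − (3)λ + (2) with roots 2 and 1.
Eigenvectors give P = [[1, 2], [−1, −3]] with P⁻¹ = [[3, 2], [−1, −1]], and A = P·diag(2, 1)·P⁻¹.
Then A^6 = P·diag(64, 1)·P⁻¹ = [[64, 2], [−64, −3]] · [[3, 2], [−1, −1]] = [[190, 126], [−189, −125]].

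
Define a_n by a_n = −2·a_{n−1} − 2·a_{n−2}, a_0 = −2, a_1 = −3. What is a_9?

With companion matrix M = [[−2, −2], [1, 0]], [a_n, a_{n−1}]ᵀ = M·[a_{n−1}, a_{n−2}]ᵀ, so [a_9, a_8]ᵀ = M⁸·[a_1, a_0]ᵀ.
M⁸ = [[16, 0], [0, 16]], giving [a_9, a_8]ᵀ = [[−48], [−32]].

−48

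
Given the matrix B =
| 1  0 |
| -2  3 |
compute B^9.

tr B = 4 and det B = 3, so the characteristic polynomial is λ² − (4)λ + (3) with roots 1 and 3.
Eigenvectors give P = [[-1, 0], [-1, 1]] with P⁻¹ = [[-1, 0], [-1, 1]], and B = P·diag(1, 3)·P⁻¹.
Then B^9 = P·diag(1, 19683)·P⁻¹ = [[-1, 0], [-1, 19683]] · [[-1, 0], [-1, 1]] = [[1, 0], [-19682, 19683]].

[[1, 0], [-19682, 19683]]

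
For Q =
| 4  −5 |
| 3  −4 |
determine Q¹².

[[1, 0], [0, 1]]

Q² = I (check: tr Q = 0 and det Q = −1), so Q¹² = I since 12 is even.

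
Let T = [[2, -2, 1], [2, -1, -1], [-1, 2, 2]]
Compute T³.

T² = [[-1, 0, 6], [3, -5, 1], [0, 4, 1]]
T³ = [[-8, 14, 11], [-5, 1, 10], [7, -2, -2]]

[[-8, 14, 11], [-5, 1, 10], [7, -2, -2]]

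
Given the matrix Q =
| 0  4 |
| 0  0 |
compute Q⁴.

[[0, 0], [0, 0]]

Q is strictly triangular, hence nilpotent: Q² = 0, so Q⁴ = 0.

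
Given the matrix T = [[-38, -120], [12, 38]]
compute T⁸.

[[256, 0], [0, 256]]

tr T = 0 and det T = -4, so the characteristic polynomial is λ² − (0)λ + (-4) with roots -2 and 2.
Eigenvectors give P = [[10, -3], [-3, 1]] with P⁻¹ = [[1, 3], [3, 10]], and T = P·diag(-2, 2)·P⁻¹.
Then T⁸ = P·diag(256, 256)·P⁻¹ = [[2560, -768], [-768, 256]] · [[1, 3], [3, 10]] = [[256, 0], [0, 256]].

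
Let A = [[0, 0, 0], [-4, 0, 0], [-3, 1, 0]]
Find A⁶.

A is strictly triangular, hence nilpotent: A³ = 0, so A⁶ = 0.

[[0, 0, 0], [0, 0, 0], [0, 0, 0]]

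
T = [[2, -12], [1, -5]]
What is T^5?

tr T = -3 and det T = 2, so the characteristic polynomial is λ² − (-3)λ + (2) with roots -1 and -2.
Eigenvectors give P = [[4, 3], [1, 1]] with P⁻¹ = [[1, -3], [-1, 4]], and T = P·diag(-1, -2)·P⁻¹.
Then T^5 = P·diag(-1, -32)·P⁻¹ = [[-4, -96], [-1, -32]] · [[1, -3], [-1, 4]] = [[92, -372], [31, -125]].

[[92, -372], [31, -125]]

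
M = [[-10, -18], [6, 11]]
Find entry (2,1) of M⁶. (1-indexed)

tr M = 1 and det M = -2, so the characteristic polynomial is λ² − (1)λ + (-2) with roots -1 and 2.
Eigenvectors give P = [[-2, -3], [1, 2]] with P⁻¹ = [[-2, -3], [1, 2]], and M = P·diag(-1, 2)·P⁻¹.
Then M⁶ = P·diag(1, 64)·P⁻¹ = [[-2, -192], [1, 128]] · [[-2, -3], [1, 2]] = [[-188, -378], [126, 253]].

126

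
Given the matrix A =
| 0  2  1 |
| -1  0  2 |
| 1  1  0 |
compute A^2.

[[-1, 1, 4], [2, 0, -1], [-1, 2, 3]]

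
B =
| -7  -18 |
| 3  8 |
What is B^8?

tr B = 1 and det B = -2, so the characteristic polynomial is λ² − (1)λ + (-2) with roots -1 and 2.
Eigenvectors give P = [[3, -2], [-1, 1]] with P⁻¹ = [[1, 2], [1, 3]], and B = P·diag(-1, 2)·P⁻¹.
Then B^8 = P·diag(1, 256)·P⁻¹ = [[3, -512], [-1, 256]] · [[1, 2], [1, 3]] = [[-509, -1530], [255, 766]].

[[-509, -1530], [255, 766]]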